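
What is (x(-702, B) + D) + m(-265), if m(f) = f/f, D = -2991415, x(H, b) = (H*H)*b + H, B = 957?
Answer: 468621312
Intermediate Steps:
x(H, b) = H + b*H**2 (x(H, b) = H**2*b + H = b*H**2 + H = H + b*H**2)
m(f) = 1
(x(-702, B) + D) + m(-265) = (-702*(1 - 702*957) - 2991415) + 1 = (-702*(1 - 671814) - 2991415) + 1 = (-702*(-671813) - 2991415) + 1 = (471612726 - 2991415) + 1 = 468621311 + 1 = 468621312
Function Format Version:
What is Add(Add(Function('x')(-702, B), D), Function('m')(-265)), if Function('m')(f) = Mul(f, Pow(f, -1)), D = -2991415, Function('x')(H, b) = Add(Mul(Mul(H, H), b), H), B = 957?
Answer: 468621312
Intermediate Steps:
Function('x')(H, b) = Add(H, Mul(b, Pow(H, 2))) (Function('x')(H, b) = Add(Mul(Pow(H, 2), b), H) = Add(Mul(b, Pow(H, 2)), H) = Add(H, Mul(b, Pow(H, 2))))
Function('m')(f) = 1
Add(Add(Function('x')(-702, B), D), Function('m')(-265)) = Add(Add(Mul(-702, Add(1, Mul(-702, 957))), -2991415), 1) = Add(Add(Mul(-702, Add(1, -671814)), -2991415), 1) = Add(Add(Mul(-702, -671813), -2991415), 1) = Add(Add(471612726, -2991415), 1) = Add(468621311, 1) = 468621312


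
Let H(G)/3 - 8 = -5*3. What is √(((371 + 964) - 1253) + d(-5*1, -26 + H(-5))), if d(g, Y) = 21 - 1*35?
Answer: 2*√17 ≈ 8.2462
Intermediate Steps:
H(G) = -21 (H(G) = 24 + 3*(-5*3) = 24 + 3*(-15) = 24 - 45 = -21)
d(g, Y) = -14 (d(g, Y) = 21 - 35 = -14)
√(((371 + 964) - 1253) + d(-5*1, -26 + H(-5))) = √(((371 + 964) - 1253) - 14) = √((1335 - 1253) - 14) = √(82 - 14) = √68 = 2*√17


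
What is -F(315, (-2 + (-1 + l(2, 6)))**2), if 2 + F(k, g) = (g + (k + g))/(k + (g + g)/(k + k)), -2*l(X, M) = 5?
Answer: 320912/397021 ≈ 0.80830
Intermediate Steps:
l(X, M) = -5/2 (l(X, M) = -1/2*5 = -5/2)
F(k, g) = -2 + (k + 2*g)/(k + g/k) (F(k, g) = -2 + (g + (k + g))/(k + (g + g)/(k + k)) = -2 + (g + (g + k))/(k + (2*g)/((2*k))) = -2 + (k + 2*g)/(k + (2*g)*(1/(2*k))) = -2 + (k + 2*g)/(k + g/k))
-F(315, (-2 + (-1 + l(2, 6)))**2) = -(-1*315**2 - 2*(-2 + (-1 - 5/2))**2 + 2*(-2 + (-1 - 5/2))**2*315)/((-2 + (-1 - 5/2))**2 + 315**2) = -(-1*99225 - 2*(-2 - 7/2)**2 + 2*(-2 - 7/2)**2*315)/((-2 - 7/2)**2 + 99225) = -(-99225 - 2*(-11/2)**2 + 2*(-11/2)**2*315)/((-11/2)**2 + 99225) = -(-99225 - 2*121/4 + 2*(121/4)*315)/(121/4 + 99225) = -(-99225 - 121/2 + 38115/2)/397021/4 = -4*(-80228)/397021 = -1*(-320912/397021) = 320912/397021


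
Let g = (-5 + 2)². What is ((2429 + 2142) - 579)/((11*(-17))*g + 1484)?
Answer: -3992/199 ≈ -20.060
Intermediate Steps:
g = 9 (g = (-3)² = 9)
((2429 + 2142) - 579)/((11*(-17))*g + 1484) = ((2429 + 2142) - 579)/((11*(-17))*9 + 1484) = (4571 - 579)/(-187*9 + 1484) = 3992/(-1683 + 1484) = 3992/(-199) = 3992*(-1/199) = -3992/199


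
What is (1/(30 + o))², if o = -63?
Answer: 1/1089 ≈ 0.00091827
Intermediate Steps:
(1/(30 + o))² = (1/(30 - 63))² = (1/(-33))² = (-1/33)² = 1/1089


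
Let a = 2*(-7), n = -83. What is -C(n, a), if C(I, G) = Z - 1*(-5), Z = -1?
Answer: -4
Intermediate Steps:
a = -14
C(I, G) = 4 (C(I, G) = -1 - 1*(-5) = -1 + 5 = 4)
-C(n, a) = -1*4 = -4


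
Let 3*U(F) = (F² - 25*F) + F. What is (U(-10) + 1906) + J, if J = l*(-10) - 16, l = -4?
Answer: 6130/3 ≈ 2043.3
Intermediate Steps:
U(F) = -8*F + F²/3 (U(F) = ((F² - 25*F) + F)/3 = (F² - 24*F)/3 = -8*F + F²/3)
J = 24 (J = -4*(-10) - 16 = 40 - 16 = 24)
(U(-10) + 1906) + J = ((⅓)*(-10)*(-24 - 10) + 1906) + 24 = ((⅓)*(-10)*(-34) + 1906) + 24 = (340/3 + 1906) + 24 = 6058/3 + 24 = 6130/3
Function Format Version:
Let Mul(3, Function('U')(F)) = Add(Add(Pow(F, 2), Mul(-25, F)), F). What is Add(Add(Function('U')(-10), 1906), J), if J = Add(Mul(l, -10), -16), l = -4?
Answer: Rational(6130, 3) ≈ 2043.3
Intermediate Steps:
Function('U')(F) = Add(Mul(-8, F), Mul(Rational(1, 3), Pow(F, 2))) (Function('U')(F) = Mul(Rational(1, 3), Add(Add(Pow(F, 2), Mul(-25, F)), F)) = Mul(Rational(1, 3), Add(Pow(F, 2), Mul(-24, F))) = Add(Mul(-8, F), Mul(Rational(1, 3), Pow(F, 2))))
J = 24 (J = Add(Mul(-4, -10), -16) = Add(40, -16) = 24)
Add(Add(Function('U')(-10), 1906), J) = Add(Add(Mul(Rational(1, 3), -10, Add(-24, -10)), 1906), 24) = Add(Add(Mul(Rational(1, 3), -10, -34), 1906), 24) = Add(Add(Rational(340, 3), 1906), 24) = Add(Rational(6058, 3), 24) = Rational(6130, 3)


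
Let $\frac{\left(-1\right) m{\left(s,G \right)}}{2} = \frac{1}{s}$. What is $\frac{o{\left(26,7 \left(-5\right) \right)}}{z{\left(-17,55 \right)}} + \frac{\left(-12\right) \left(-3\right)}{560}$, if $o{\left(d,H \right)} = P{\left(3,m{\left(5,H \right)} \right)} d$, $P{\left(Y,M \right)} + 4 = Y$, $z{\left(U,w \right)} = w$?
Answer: $- \frac{629}{1540} \approx -0.40844$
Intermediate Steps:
$m{\left(s,G \right)} = - \frac{2}{s}$
$P{\left(Y,M \right)} = -4 + Y$
$o{\left(d,H \right)} = - d$ ($o{\left(d,H \right)} = \left(-4 + 3\right) d = - d$)
$\frac{o{\left(26,7 \left(-5\right) \right)}}{z{\left(-17,55 \right)}} + \frac{\left(-12\right) \left(-3\right)}{560} = \frac{\left(-1\right) 26}{55} + \frac{\left(-12\right) \left(-3\right)}{560} = \left(-26\right) \frac{1}{55} + 36 \cdot \frac{1}{560} = - \frac{26}{55} + \frac{9}{140} = - \frac{629}{1540}$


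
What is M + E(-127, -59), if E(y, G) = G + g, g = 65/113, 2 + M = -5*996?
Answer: -569568/113 ≈ -5040.4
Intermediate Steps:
M = -4982 (M = -2 - 5*996 = -2 - 4980 = -4982)
g = 65/113 (g = 65*(1/113) = 65/113 ≈ 0.57522)
E(y, G) = 65/113 + G (E(y, G) = G + 65/113 = 65/113 + G)
M + E(-127, -59) = -4982 + (65/113 - 59) = -4982 - 6602/113 = -569568/113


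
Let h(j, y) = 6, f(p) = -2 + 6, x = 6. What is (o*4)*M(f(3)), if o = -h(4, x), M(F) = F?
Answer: -96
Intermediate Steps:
f(p) = 4
o = -6 (o = -1*6 = -6)
(o*4)*M(f(3)) = -6*4*4 = -24*4 = -96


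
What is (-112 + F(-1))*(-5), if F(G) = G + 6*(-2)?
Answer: 625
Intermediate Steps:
F(G) = -12 + G (F(G) = G - 12 = -12 + G)
(-112 + F(-1))*(-5) = (-112 + (-12 - 1))*(-5) = (-112 - 13)*(-5) = -125*(-5) = 625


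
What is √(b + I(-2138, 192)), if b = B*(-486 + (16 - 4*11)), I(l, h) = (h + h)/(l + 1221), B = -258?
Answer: 2*√27877904985/917 ≈ 364.16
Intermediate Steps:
I(l, h) = 2*h/(1221 + l) (I(l, h) = (2*h)/(1221 + l) = 2*h/(1221 + l))
b = 132612 (b = -258*(-486 + (16 - 4*11)) = -258*(-486 + (16 - 44)) = -258*(-486 - 28) = -258*(-514) = 132612)
√(b + I(-2138, 192)) = √(132612 + 2*192/(1221 - 2138)) = √(132612 + 2*192/(-917)) = √(132612 + 2*192*(-1/917)) = √(132612 - 384/917) = √(121604820/917) = 2*√27877904985/917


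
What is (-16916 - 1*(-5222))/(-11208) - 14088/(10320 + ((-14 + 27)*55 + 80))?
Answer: -1551083/6920940 ≈ -0.22411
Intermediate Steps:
(-16916 - 1*(-5222))/(-11208) - 14088/(10320 + ((-14 + 27)*55 + 80)) = (-16916 + 5222)*(-1/11208) - 14088/(10320 + (13*55 + 80)) = -11694*(-1/11208) - 14088/(10320 + (715 + 80)) = 1949/1868 - 14088/(10320 + 795) = 1949/1868 - 14088/11115 = 1949/1868 - 14088*1/11115 = 1949/1868 - 4696/3705 = -1551083/6920940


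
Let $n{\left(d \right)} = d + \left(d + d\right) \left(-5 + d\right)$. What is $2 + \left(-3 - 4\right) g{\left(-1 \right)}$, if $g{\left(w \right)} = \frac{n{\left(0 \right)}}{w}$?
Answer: $2$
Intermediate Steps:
$n{\left(d \right)} = d + 2 d \left(-5 + d\right)$
$g{\left(w \right)} = 0$ ($g{\left(w \right)} = \frac{0 \left(-9 + 2 \cdot 0\right)}{w} = \frac{0 \left(-9 + 0\right)}{w} = \frac{0 \left(-9\right)}{w} = \frac{0}{w} = 0$)
$2 + \left(-3 - 4\right) g{\left(-1 \right)} = 2 + \left(-3 - 4\right) 0 = 2 - 0 = 2 + 0 = 2$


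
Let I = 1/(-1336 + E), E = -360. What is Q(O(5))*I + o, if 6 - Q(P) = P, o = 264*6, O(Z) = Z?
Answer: 2686463/1696 ≈ 1584.0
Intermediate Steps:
o = 1584
Q(P) = 6 - P
I = -1/1696 (I = 1/(-1336 - 360) = 1/(-1696) = -1/1696 ≈ -0.00058962)
Q(O(5))*I + o = (6 - 1*5)*(-1/1696) + 1584 = (6 - 5)*(-1/1696) + 1584 = 1*(-1/1696) + 1584 = -1/1696 + 1584 = 2686463/1696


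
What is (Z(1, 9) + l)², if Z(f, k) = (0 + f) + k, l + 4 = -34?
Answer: 784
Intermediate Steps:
l = -38 (l = -4 - 34 = -38)
Z(f, k) = f + k
(Z(1, 9) + l)² = ((1 + 9) - 38)² = (10 - 38)² = (-28)² = 784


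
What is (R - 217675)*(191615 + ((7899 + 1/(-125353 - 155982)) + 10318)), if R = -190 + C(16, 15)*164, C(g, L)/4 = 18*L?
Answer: -481060615524131/56267 ≈ -8.5496e+9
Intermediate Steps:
C(g, L) = 72*L (C(g, L) = 4*(18*L) = 72*L)
R = 176930 (R = -190 + (72*15)*164 = -190 + 1080*164 = -190 + 177120 = 176930)
(R - 217675)*(191615 + ((7899 + 1/(-125353 - 155982)) + 10318)) = (176930 - 217675)*(191615 + ((7899 + 1/(-125353 - 155982)) + 10318)) = -40745*(191615 + ((7899 + 1/(-281335)) + 10318)) = -40745*(191615 + ((7899 - 1/281335) + 10318)) = -40745*(191615 + (2222265164/281335 + 10318)) = -40745*(191615 + 5125079694/281335) = -40745*59033085719/281335 = -481060615524131/56267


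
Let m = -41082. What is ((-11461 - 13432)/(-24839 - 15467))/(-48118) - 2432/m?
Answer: 2357852708215/39838121422428 ≈ 0.059186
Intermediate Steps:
((-11461 - 13432)/(-24839 - 15467))/(-48118) - 2432/m = ((-11461 - 13432)/(-24839 - 15467))/(-48118) - 2432/(-41082) = -24893/(-40306)*(-1/48118) - 2432*(-1/41082) = -24893*(-1/40306)*(-1/48118) + 1216/20541 = (24893/40306)*(-1/48118) + 1216/20541 = -24893/1939444108 + 1216/20541 = 2357852708215/39838121422428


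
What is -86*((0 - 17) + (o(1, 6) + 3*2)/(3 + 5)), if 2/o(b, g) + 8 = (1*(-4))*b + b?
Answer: 15394/11 ≈ 1399.5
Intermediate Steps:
o(b, g) = 2/(-8 - 3*b) (o(b, g) = 2/(-8 + ((1*(-4))*b + b)) = 2/(-8 + (-4*b + b)) = 2/(-8 - 3*b))
-86*((0 - 17) + (o(1, 6) + 3*2)/(3 + 5)) = -86*((0 - 17) + (-2/(8 + 3*1) + 3*2)/(3 + 5)) = -86*(-17 + (-2/(8 + 3) + 6)/8) = -86*(-17 + (-2/11 + 6)*(⅛)) = -86*(-17 + (64/11)*(⅛)) = -86*(-17 + 8/11) = -86*(-179/11) = 15394/11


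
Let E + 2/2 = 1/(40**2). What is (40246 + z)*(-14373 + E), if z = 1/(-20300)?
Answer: -18789549369927801/32480000 ≈ -5.7850e+8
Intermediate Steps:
z = -1/20300 ≈ -4.9261e-5
E = -1599/1600 (E = -1 + 1/(40**2) = -1 + 1/1600 = -1599/1600 ≈ -0.99938)
(40246 + z)*(-14373 + E) = (40246 - 1/20300)*(-14373 - 1599/1600) = (816993799/20300)*(-22998399/1600) = -18789549369927801/32480000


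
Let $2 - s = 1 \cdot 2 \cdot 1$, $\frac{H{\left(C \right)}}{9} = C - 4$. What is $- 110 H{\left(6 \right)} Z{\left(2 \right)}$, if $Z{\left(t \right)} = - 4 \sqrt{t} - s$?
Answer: $7920 \sqrt{2} \approx 11201.0$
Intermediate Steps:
$H{\left(C \right)} = -36 + 9 C$ ($H{\left(C \right)} = 9 \left(C - 4\right) = 9 \left(-4 + C\right) = -36 + 9 C$)
$s = 0$ ($s = 2 - 1 \cdot 2 \cdot 1 = 2 - 2 \cdot 1 = 2 - 2 = 0$)
$Z{\left(t \right)} = - 4 \sqrt{t}$ ($Z{\left(t \right)} = - 4 \sqrt{t} - 0 = - 4 \sqrt{t} + 0 = - 4 \sqrt{t}$)
$- 110 H{\left(6 \right)} Z{\left(2 \right)} = - 110 \left(-36 + 9 \cdot 6\right) \left(- 4 \sqrt{2}\right) = - 110 \left(-36 + 54\right) \left(- 4 \sqrt{2}\right) = \left(-110\right) 18 \left(- 4 \sqrt{2}\right) = - 1980 \left(- 4 \sqrt{2}\right) = 7920 \sqrt{2}$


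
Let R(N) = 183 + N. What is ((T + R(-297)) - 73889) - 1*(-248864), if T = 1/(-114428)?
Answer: 20008994507/114428 ≈ 1.7486e+5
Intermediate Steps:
T = -1/114428 ≈ -8.7391e-6
((T + R(-297)) - 73889) - 1*(-248864) = ((-1/114428 + (183 - 297)) - 73889) - 1*(-248864) = ((-1/114428 - 114) - 73889) + 248864 = (-13044793/114428 - 73889) + 248864 = -8468015285/114428 + 248864 = 20008994507/114428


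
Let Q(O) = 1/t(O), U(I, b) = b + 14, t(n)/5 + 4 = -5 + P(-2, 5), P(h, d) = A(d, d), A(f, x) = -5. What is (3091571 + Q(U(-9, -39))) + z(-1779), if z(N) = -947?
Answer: 216343679/70 ≈ 3.0906e+6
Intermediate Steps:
P(h, d) = -5
t(n) = -70 (t(n) = -20 + 5*(-5 - 5) = -20 + 5*(-10) = -20 - 50 = -70)
U(I, b) = 14 + b
Q(O) = -1/70 (Q(O) = 1/(-70) = -1/70)
(3091571 + Q(U(-9, -39))) + z(-1779) = (3091571 - 1/70) - 947 = 216409969/70 - 947 = 216343679/70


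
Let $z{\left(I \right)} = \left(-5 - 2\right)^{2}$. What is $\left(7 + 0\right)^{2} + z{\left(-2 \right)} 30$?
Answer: $1519$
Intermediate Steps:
$z{\left(I \right)} = 49$ ($z{\left(I \right)} = \left(-7\right)^{2} = 49$)
$\left(7 + 0\right)^{2} + z{\left(-2 \right)} 30 = \left(7 + 0\right)^{2} + 49 \cdot 30 = 7^{2} + 1470 = 49 + 1470 = 1519$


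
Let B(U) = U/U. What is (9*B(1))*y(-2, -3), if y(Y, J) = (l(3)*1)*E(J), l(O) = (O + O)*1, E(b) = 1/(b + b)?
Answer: -9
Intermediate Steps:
B(U) = 1
E(b) = 1/(2*b)
l(O) = 2*O (l(O) = (2*O)*1 = 2*O)
y(Y, J) = 3/J (y(Y, J) = ((2*3)*1)*(1/(2*J)) = (6*1)*(1/(2*J)) = 6*(1/(2*J)) = 3/J)
(9*B(1))*y(-2, -3) = (9*1)*(3/(-3)) = 9*(3*(-1/3)) = 9*(-1) = -9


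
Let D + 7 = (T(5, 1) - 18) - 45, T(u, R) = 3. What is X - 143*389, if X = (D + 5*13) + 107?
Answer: -55522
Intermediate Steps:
D = -67 (D = -7 + ((3 - 18) - 45) = -7 + (-15 - 45) = -7 - 60 = -67)
X = 105 (X = (-67 + 5*13) + 107 = (-67 + 65) + 107 = -2 + 107 = 105)
X - 143*389 = 105 - 143*389 = 105 - 55627 = -55522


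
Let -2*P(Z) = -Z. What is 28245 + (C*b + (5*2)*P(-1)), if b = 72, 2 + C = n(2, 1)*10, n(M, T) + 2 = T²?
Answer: 27376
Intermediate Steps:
n(M, T) = -2 + T²
C = -12 (C = -2 + (-2 + 1²)*10 = -2 + (-2 + 1)*10 = -2 - 1*10 = -2 - 10 = -12)
P(Z) = Z/2 (P(Z) = -(-1)*Z/2 = Z/2)
28245 + (C*b + (5*2)*P(-1)) = 28245 + (-12*72 + (5*2)*((½)*(-1))) = 28245 + (-864 + 10*(-½)) = 28245 + (-864 - 5) = 28245 - 869 = 27376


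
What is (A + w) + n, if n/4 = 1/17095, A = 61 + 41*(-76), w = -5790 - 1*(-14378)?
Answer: 94586639/17095 ≈ 5533.0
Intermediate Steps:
w = 8588 (w = -5790 + 14378 = 8588)
A = -3055 (A = 61 - 3116 = -3055)
n = 4/17095 ≈ 0.00023399
(A + w) + n = (-3055 + 8588) + 4/17095 = 5533 + 4/17095 = 94586639/17095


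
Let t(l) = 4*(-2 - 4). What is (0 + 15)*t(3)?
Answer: -360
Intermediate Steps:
t(l) = -24 (t(l) = 4*(-6) = -24)
(0 + 15)*t(3) = (0 + 15)*(-24) = 15*(-24) = -360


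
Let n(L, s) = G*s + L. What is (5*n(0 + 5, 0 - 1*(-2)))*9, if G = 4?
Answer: 585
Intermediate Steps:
n(L, s) = L + 4*s (n(L, s) = 4*s + L = L + 4*s)
(5*n(0 + 5, 0 - 1*(-2)))*9 = (5*((0 + 5) + 4*(0 - 1*(-2))))*9 = (5*(5 + 4*(0 + 2)))*9 = (5*(5 + 4*2))*9 = (5*(5 + 8))*9 = (5*13)*9 = 65*9 = 585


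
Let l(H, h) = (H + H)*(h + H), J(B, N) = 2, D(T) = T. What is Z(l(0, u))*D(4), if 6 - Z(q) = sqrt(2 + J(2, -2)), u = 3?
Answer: 16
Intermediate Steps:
l(H, h) = 2*H*(H + h) (l(H, h) = (2*H)*(H + h) = 2*H*(H + h))
Z(q) = 4 (Z(q) = 6 - sqrt(2 + 2) = 6 - sqrt(4) = 6 - 1*2 = 6 - 2 = 4)
Z(l(0, u))*D(4) = 4*4 = 16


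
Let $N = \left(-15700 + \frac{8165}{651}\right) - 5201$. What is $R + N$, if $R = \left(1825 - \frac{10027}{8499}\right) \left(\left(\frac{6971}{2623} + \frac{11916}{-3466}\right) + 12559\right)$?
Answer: $\frac{191839599176186165098}{8383481617497} \approx 2.2883 \cdot 10^{7}$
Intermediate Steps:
$N = - \frac{13598386}{651}$ ($N = \left(-15700 + 8165 \cdot \frac{1}{651}\right) - 5201 = \left(-15700 + \frac{8165}{651}\right) - 5201 = - \frac{10212535}{651} - 5201 = - \frac{13598386}{651} \approx -20888.0$)
$R = \frac{294953482608006640}{12877851947}$ ($R = \left(1825 - \frac{10027}{8499}\right) \left(\left(6971 \cdot \frac{1}{2623} + 11916 \left(- \frac{1}{3466}\right)\right) + 12559\right) = \left(1825 - \frac{10027}{8499}\right) \left(\left(\frac{6971}{2623} - \frac{5958}{1733}\right) + 12559\right) = \frac{15500648 \left(- \frac{3547091}{4545659} + 12559\right)}{8499} = \frac{15500648}{8499} \cdot \frac{57085384290}{4545659} = \frac{294953482608006640}{12877851947} \approx 2.2904 \cdot 10^{7}$)
$R + N = \frac{294953482608006640}{12877851947} - \frac{13598386}{651} = \frac{191839599176186165098}{8383481617497}$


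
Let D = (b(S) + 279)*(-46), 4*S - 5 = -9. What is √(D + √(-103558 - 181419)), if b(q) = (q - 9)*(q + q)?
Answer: √(-13754 + I*√284977) ≈ 2.2755 + 117.3*I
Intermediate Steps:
S = -1 (S = 5/4 + (¼)*(-9) = 5/4 - 9/4 = -1)
b(q) = 2*q*(-9 + q) (b(q) = (-9 + q)*(2*q) = 2*q*(-9 + q))
D = -13754 (D = (2*(-1)*(-9 - 1) + 279)*(-46) = (2*(-1)*(-10) + 279)*(-46) = (20 + 279)*(-46) = 299*(-46) = -13754)
√(D + √(-103558 - 181419)) = √(-13754 + √(-103558 - 181419)) = √(-13754 + √(-284977)) = √(-13754 + I*√284977)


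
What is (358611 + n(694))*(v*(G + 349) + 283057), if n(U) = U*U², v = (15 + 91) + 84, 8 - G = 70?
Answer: 112961334730065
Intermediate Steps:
G = -62 (G = 8 - 1*70 = 8 - 70 = -62)
v = 190 (v = 106 + 84 = 190)
n(U) = U³
(358611 + n(694))*(v*(G + 349) + 283057) = (358611 + 694³)*(190*(-62 + 349) + 283057) = (358611 + 334255384)*(190*287 + 283057) = 334613995*(54530 + 283057) = 334613995*337587 = 112961334730065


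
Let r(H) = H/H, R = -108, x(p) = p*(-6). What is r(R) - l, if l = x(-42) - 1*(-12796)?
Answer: -13047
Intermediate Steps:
x(p) = -6*p
l = 13048 (l = -6*(-42) - 1*(-12796) = 252 + 12796 = 13048)
r(H) = 1
r(R) - l = 1 - 1*13048 = 1 - 13048 = -13047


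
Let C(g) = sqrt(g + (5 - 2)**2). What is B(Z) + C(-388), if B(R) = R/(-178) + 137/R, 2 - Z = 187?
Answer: 9839/32930 + I*sqrt(379) ≈ 0.29879 + 19.468*I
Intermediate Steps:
Z = -185 (Z = 2 - 1*187 = 2 - 187 = -185)
C(g) = sqrt(9 + g) (C(g) = sqrt(g + 3**2) = sqrt(g + 9) = sqrt(9 + g))
B(R) = 137/R - R/178 (B(R) = R*(-1/178) + 137/R = -R/178 + 137/R = 137/R - R/178)
B(Z) + C(-388) = (137/(-185) - 1/178*(-185)) + sqrt(9 - 388) = (137*(-1/185) + 185/178) + sqrt(-379) = (-137/185 + 185/178) + I*sqrt(379) = 9839/32930 + I*sqrt(379)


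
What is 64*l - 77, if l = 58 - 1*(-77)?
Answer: 8563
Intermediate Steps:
l = 135 (l = 58 + 77 = 135)
64*l - 77 = 64*135 - 77 = 8640 - 77 = 8563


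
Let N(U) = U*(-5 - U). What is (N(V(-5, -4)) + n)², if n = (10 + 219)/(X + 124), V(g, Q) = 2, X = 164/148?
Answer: 3173406889/21427641 ≈ 148.10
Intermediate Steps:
X = 41/37 (X = 164*(1/148) = 41/37 ≈ 1.1081)
n = 8473/4629 (n = (10 + 219)/(41/37 + 124) = 229/(4629/37) = 229*(37/4629) = 8473/4629 ≈ 1.8304)
(N(V(-5, -4)) + n)² = (-1*2*(5 + 2) + 8473/4629)² = (-1*2*7 + 8473/4629)² = (-14 + 8473/4629)² = (-56333/4629)² = 3173406889/21427641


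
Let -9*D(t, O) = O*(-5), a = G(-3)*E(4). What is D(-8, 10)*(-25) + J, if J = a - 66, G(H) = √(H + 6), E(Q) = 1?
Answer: -1844/9 + √3 ≈ -203.16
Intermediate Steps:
G(H) = √(6 + H)
a = √3 (a = √(6 - 3)*1 = √3*1 = √3 ≈ 1.7320)
D(t, O) = 5*O/9 (D(t, O) = -O*(-5)/9 = -(-5)*O/9 = 5*O/9)
J = -66 + √3 (J = √3 - 66 = -66 + √3 ≈ -64.268)
D(-8, 10)*(-25) + J = ((5/9)*10)*(-25) + (-66 + √3) = (50/9)*(-25) + (-66 + √3) = -1250/9 + (-66 + √3) = -1844/9 + √3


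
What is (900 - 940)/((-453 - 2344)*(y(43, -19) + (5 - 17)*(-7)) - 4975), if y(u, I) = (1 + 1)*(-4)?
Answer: 40/217547 ≈ 0.00018387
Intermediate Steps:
y(u, I) = -8 (y(u, I) = 2*(-4) = -8)
(900 - 940)/((-453 - 2344)*(y(43, -19) + (5 - 17)*(-7)) - 4975) = (900 - 940)/((-453 - 2344)*(-8 + (5 - 17)*(-7)) - 4975) = -40/(-2797*(-8 - 12*(-7)) - 4975) = -40/(-2797*(-8 + 84) - 4975) = -40/(-2797*76 - 4975) = -40/(-212572 - 4975) = -40/(-217547) = -40*(-1/217547) = 40/217547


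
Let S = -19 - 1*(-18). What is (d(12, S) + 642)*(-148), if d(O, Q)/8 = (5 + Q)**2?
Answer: -113960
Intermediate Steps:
S = -1 (S = -19 + 18 = -1)
d(O, Q) = 8*(5 + Q)**2
(d(12, S) + 642)*(-148) = (8*(5 - 1)**2 + 642)*(-148) = (8*4**2 + 642)*(-148) = (8*16 + 642)*(-148) = (128 + 642)*(-148) = 770*(-148) = -113960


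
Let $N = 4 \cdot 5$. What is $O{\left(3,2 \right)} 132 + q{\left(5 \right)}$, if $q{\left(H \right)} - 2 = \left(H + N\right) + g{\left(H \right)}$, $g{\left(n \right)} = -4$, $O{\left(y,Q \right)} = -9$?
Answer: $-1165$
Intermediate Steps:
$N = 20$
$q{\left(H \right)} = 18 + H$ ($q{\left(H \right)} = 2 + \left(\left(H + 20\right) - 4\right) = 2 + \left(\left(20 + H\right) - 4\right) = 2 + \left(16 + H\right) = 18 + H$)
$O{\left(3,2 \right)} 132 + q{\left(5 \right)} = \left(-9\right) 132 + \left(18 + 5\right) = -1188 + 23 = -1165$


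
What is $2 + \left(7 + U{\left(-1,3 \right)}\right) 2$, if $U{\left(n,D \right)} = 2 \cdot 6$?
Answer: $40$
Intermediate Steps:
$U{\left(n,D \right)} = 12$
$2 + \left(7 + U{\left(-1,3 \right)}\right) 2 = 2 + \left(7 + 12\right) 2 = 2 + 19 \cdot 2 = 2 + 38 = 40$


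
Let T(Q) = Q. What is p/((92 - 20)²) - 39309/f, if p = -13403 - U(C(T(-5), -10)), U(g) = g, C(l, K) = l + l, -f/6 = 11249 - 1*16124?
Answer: -33084617/8424000 ≈ -3.9274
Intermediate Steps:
f = 29250 (f = -6*(11249 - 1*16124) = -6*(11249 - 16124) = -6*(-4875) = 29250)
C(l, K) = 2*l
p = -13393 (p = -13403 - 2*(-5) = -13403 - 1*(-10) = -13403 + 10 = -13393)
p/((92 - 20)²) - 39309/f = -13393/(92 - 20)² - 39309/29250 = -13393/(72²) - 39309*1/29250 = -13393/5184 - 13103/9750 = -33084617/8424000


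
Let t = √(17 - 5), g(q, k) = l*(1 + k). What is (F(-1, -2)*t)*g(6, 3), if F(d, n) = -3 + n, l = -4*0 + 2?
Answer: -80*√3 ≈ -138.56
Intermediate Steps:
l = 2 (l = 0 + 2 = 2)
g(q, k) = 2 + 2*k (g(q, k) = 2*(1 + k) = 2 + 2*k)
t = 2*√3 (t = √12 = 2*√3 ≈ 3.4641)
(F(-1, -2)*t)*g(6, 3) = ((-3 - 2)*(2*√3))*(2 + 2*3) = (-10*√3)*(2 + 6) = -10*√3*8 = -80*√3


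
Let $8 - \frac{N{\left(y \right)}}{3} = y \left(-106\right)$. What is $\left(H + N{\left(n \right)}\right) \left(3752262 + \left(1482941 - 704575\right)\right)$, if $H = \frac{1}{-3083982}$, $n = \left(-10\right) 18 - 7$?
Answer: $- \frac{415272963342151130}{1541991} \approx -2.6931 \cdot 10^{11}$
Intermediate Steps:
$n = -187$ ($n = -180 - 7 = -187$)
$N{\left(y \right)} = 24 + 318 y$ ($N{\left(y \right)} = 24 - 3 y \left(-106\right) = 24 - 3 \left(- 106 y\right) = 24 + 318 y$)
$H = - \frac{1}{3083982} \approx -3.2426 \cdot 10^{-7}$
$\left(H + N{\left(n \right)}\right) \left(3752262 + \left(1482941 - 704575\right)\right) = \left(- \frac{1}{3083982} + \left(24 + 318 \left(-187\right)\right)\right) \left(3752262 + \left(1482941 - 704575\right)\right) = \left(- \frac{1}{3083982} + \left(24 - 59466\right)\right) \left(3752262 + 778366\right) = \left(- \frac{1}{3083982} - 59442\right) 4530628 = \left(- \frac{183318058045}{3083982}\right) 4530628 = - \frac{415272963342151130}{1541991}$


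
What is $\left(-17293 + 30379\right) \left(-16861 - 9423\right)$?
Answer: $-343952424$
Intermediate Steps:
$\left(-17293 + 30379\right) \left(-16861 - 9423\right) = 13086 \left(-26284\right) = -343952424$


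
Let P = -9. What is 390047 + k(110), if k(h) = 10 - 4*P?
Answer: 390093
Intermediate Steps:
k(h) = 46 (k(h) = 10 - 4*(-9) = 10 + 36 = 46)
390047 + k(110) = 390047 + 46 = 390093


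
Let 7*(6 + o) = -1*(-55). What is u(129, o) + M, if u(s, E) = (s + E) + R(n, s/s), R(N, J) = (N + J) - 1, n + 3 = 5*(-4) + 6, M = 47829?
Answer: 335600/7 ≈ 47943.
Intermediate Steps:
o = 13/7 (o = -6 + (-1*(-55))/7 = -6 + (⅐)*55 = -6 + 55/7 = 13/7 ≈ 1.8571)
n = -17 (n = -3 + (5*(-4) + 6) = -3 + (-20 + 6) = -3 - 14 = -17)
R(N, J) = -1 + J + N (R(N, J) = (J + N) - 1 = -1 + J + N)
u(s, E) = -17 + E + s (u(s, E) = (s + E) + (-1 + s/s - 17) = (E + s) + (-1 + 1 - 17) = (E + s) - 17 = -17 + E + s)
u(129, o) + M = (-17 + 13/7 + 129) + 47829 = 797/7 + 47829 = 335600/7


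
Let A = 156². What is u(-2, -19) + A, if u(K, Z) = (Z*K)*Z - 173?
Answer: 23441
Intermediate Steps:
A = 24336
u(K, Z) = -173 + K*Z² (u(K, Z) = (K*Z)*Z - 173 = K*Z² - 173 = -173 + K*Z²)
u(-2, -19) + A = (-173 - 2*(-19)²) + 24336 = (-173 - 2*361) + 24336 = (-173 - 722) + 24336 = -895 + 24336 = 23441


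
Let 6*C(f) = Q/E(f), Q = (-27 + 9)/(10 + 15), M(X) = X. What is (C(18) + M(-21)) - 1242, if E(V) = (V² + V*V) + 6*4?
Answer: -7072801/5600 ≈ -1263.0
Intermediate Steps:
E(V) = 24 + 2*V² (E(V) = (V² + V²) + 24 = 2*V² + 24 = 24 + 2*V²)
Q = -18/25 ≈ -0.72000
C(f) = -3/(25*(24 + 2*f²)) (C(f) = (-18/(25*(24 + 2*f²)))/6 = -3/(25*(24 + 2*f²)))
(C(18) + M(-21)) - 1242 = (-3/(600 + 50*18²) - 21) - 1242 = (-3/(600 + 50*324) - 21) - 1242 = (-3/(600 + 16200) - 21) - 1242 = (-3/16800 - 21) - 1242 = (-3*1/16800 - 21) - 1242 = (-1/5600 - 21) - 1242 = -117601/5600 - 1242 = -7072801/5600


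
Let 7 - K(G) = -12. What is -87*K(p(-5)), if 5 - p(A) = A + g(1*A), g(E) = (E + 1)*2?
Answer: -1653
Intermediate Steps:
g(E) = 2 + 2*E (g(E) = (1 + E)*2 = 2 + 2*E)
p(A) = 3 - 3*A (p(A) = 5 - (A + (2 + 2*(1*A))) = 5 - (A + (2 + 2*A)) = 5 - (2 + 3*A) = 5 + (-2 - 3*A) = 3 - 3*A)
K(G) = 19 (K(G) = 7 - 1*(-12) = 7 + 12 = 19)
-87*K(p(-5)) = -87*19 = -1*1653 = -1653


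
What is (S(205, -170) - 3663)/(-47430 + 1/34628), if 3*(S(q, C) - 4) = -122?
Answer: 384336172/4927218117 ≈ 0.078003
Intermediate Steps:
S(q, C) = -110/3 (S(q, C) = 4 + (1/3)*(-122) = 4 - 122/3 = -110/3)
(S(205, -170) - 3663)/(-47430 + 1/34628) = (-110/3 - 3663)/(-47430 + 1/34628) = -11099/(3*(-47430 + 1/34628)) = -11099/(3*(-1642406039/34628)) = -11099/3*(-34628/1642406039) = 384336172/4927218117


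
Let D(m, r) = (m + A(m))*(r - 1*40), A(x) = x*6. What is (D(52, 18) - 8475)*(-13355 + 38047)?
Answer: -406998236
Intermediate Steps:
A(x) = 6*x
D(m, r) = 7*m*(-40 + r) (D(m, r) = (m + 6*m)*(r - 1*40) = (7*m)*(r - 40) = (7*m)*(-40 + r) = 7*m*(-40 + r))
(D(52, 18) - 8475)*(-13355 + 38047) = (7*52*(-40 + 18) - 8475)*(-13355 + 38047) = (7*52*(-22) - 8475)*24692 = (-8008 - 8475)*24692 = -16483*24692 = -406998236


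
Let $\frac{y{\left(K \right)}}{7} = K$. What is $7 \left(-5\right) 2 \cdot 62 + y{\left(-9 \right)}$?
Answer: $-4403$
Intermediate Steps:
$y{\left(K \right)} = 7 K$
$7 \left(-5\right) 2 \cdot 62 + y{\left(-9 \right)} = 7 \left(-5\right) 2 \cdot 62 + 7 \left(-9\right) = \left(-35\right) 2 \cdot 62 - 63 = \left(-70\right) 62 - 63 = -4340 - 63 = -4403$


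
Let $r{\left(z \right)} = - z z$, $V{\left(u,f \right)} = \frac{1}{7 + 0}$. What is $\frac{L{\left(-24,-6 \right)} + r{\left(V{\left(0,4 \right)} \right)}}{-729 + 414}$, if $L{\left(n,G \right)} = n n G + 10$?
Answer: $\frac{11257}{1029} \approx 10.94$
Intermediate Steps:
$L{\left(n,G \right)} = 10 + G n^{2}$ ($L{\left(n,G \right)} = n^{2} G + 10 = G n^{2} + 10 = 10 + G n^{2}$)
$V{\left(u,f \right)} = \frac{1}{7}$
$r{\left(z \right)} = - z^{2}$
$\frac{L{\left(-24,-6 \right)} + r{\left(V{\left(0,4 \right)} \right)}}{-729 + 414} = \frac{\left(10 - 6 \left(-24\right)^{2}\right) - \left(\frac{1}{7}\right)^{2}}{-729 + 414} = \frac{\left(10 - 3456\right) - \frac{1}{49}}{-315} = \left(\left(10 - 3456\right) - \frac{1}{49}\right) \left(- \frac{1}{315}\right) = \left(-3446 - \frac{1}{49}\right) \left(- \frac{1}{315}\right) = \left(- \frac{168855}{49}\right) \left(- \frac{1}{315}\right) = \frac{11257}{1029}$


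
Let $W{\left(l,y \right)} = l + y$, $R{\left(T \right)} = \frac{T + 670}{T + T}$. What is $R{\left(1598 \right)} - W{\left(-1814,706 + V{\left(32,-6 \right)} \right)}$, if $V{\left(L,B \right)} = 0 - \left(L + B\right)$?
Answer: $\frac{906633}{799} \approx 1134.7$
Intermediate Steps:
$V{\left(L,B \right)} = - B - L$ ($V{\left(L,B \right)} = 0 - \left(B + L\right) = - B - L$)
$R{\left(T \right)} = \frac{670 + T}{2 T}$
$R{\left(1598 \right)} - W{\left(-1814,706 + V{\left(32,-6 \right)} \right)} = \frac{670 + 1598}{2 \cdot 1598} - \left(-1814 + \left(706 - 26\right)\right) = \frac{1}{2} \cdot \frac{1}{1598} \cdot 2268 - \left(-1814 + \left(706 + \left(6 - 32\right)\right)\right) = \frac{567}{799} - \left(-1814 + \left(706 - 26\right)\right) = \frac{567}{799} - \left(-1814 + 680\right) = \frac{567}{799} - -1134 = \frac{567}{799} + 1134 = \frac{906633}{799}$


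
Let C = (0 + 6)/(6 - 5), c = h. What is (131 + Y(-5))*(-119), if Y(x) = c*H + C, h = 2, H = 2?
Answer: -16779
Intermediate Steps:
c = 2
C = 6 (C = 6/1 = 6*1 = 6)
Y(x) = 10 (Y(x) = 2*2 + 6 = 4 + 6 = 10)
(131 + Y(-5))*(-119) = (131 + 10)*(-119) = 141*(-119) = -16779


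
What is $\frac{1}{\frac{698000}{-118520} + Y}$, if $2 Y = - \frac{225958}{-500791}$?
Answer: $- \frac{1483843733}{8404046173} \approx -0.17656$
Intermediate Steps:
$Y = \frac{112979}{500791}$ ($Y = \frac{\left(-225958\right) \frac{1}{-500791}}{2} = \frac{\left(-225958\right) \left(- \frac{1}{500791}\right)}{2} = \frac{1}{2} \cdot \frac{225958}{500791} = \frac{112979}{500791} \approx 0.2256$)
$\frac{1}{\frac{698000}{-118520} + Y} = \frac{1}{\frac{698000}{-118520} + \frac{112979}{500791}} = \frac{1}{698000 \left(- \frac{1}{118520}\right) + \frac{112979}{500791}} = \frac{1}{- \frac{17450}{2963} + \frac{112979}{500791}} = \frac{1}{- \frac{8404046173}{1483843733}} = - \frac{1483843733}{8404046173}$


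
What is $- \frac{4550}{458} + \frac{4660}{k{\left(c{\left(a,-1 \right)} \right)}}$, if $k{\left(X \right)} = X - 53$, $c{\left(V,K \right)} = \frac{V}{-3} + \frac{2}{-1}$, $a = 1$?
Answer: $- \frac{1789535}{19007} \approx -94.151$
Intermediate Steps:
$c{\left(V,K \right)} = -2 - \frac{V}{3}$ ($c{\left(V,K \right)} = V \left(- \frac{1}{3}\right) + 2 \left(-1\right) = - \frac{V}{3} - 2 = -2 - \frac{V}{3}$)
$k{\left(X \right)} = -53 + X$
$- \frac{4550}{458} + \frac{4660}{k{\left(c{\left(a,-1 \right)} \right)}} = - \frac{4550}{458} + \frac{4660}{-53 - \frac{7}{3}} = \left(-4550\right) \frac{1}{458} + \frac{4660}{-53 - \frac{7}{3}} = - \frac{2275}{229} + \frac{4660}{-53 - \frac{7}{3}} = - \frac{2275}{229} + \frac{4660}{- \frac{166}{3}} = - \frac{2275}{229} + 4660 \left(- \frac{3}{166}\right) = - \frac{2275}{229} - \frac{6990}{83} = - \frac{1789535}{19007}$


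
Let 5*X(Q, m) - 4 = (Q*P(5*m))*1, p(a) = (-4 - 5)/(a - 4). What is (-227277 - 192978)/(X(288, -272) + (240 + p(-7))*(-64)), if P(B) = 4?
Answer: 23114025/834964 ≈ 27.683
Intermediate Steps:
p(a) = -9/(-4 + a)
X(Q, m) = ⅘ + 4*Q/5 (X(Q, m) = ⅘ + ((Q*4)*1)/5 = ⅘ + ((4*Q)*1)/5 = ⅘ + (4*Q)/5 = ⅘ + 4*Q/5)
(-227277 - 192978)/(X(288, -272) + (240 + p(-7))*(-64)) = (-227277 - 192978)/((⅘ + (⅘)*288) + (240 - 9/(-4 - 7))*(-64)) = -420255/((⅘ + 1152/5) + (240 - 9/(-11))*(-64)) = -420255/(1156/5 + (240 - 9*(-1/11))*(-64)) = -420255/(1156/5 + (240 + 9/11)*(-64)) = -420255/(1156/5 + (2649/11)*(-64)) = -420255/(1156/5 - 169536/11) = -420255/(-834964/55) = -420255*(-55/834964) = 23114025/834964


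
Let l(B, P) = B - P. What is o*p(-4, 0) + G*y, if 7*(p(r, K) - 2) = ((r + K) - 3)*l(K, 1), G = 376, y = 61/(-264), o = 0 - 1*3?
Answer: -3164/33 ≈ -95.879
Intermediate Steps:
o = -3 (o = 0 - 3 = -3)
y = -61/264 (y = 61*(-1/264) = -61/264 ≈ -0.23106)
p(r, K) = 2 + (-1 + K)*(-3 + K + r)/7 (p(r, K) = 2 + (((r + K) - 3)*(K - 1*1))/7 = 2 + (((K + r) - 3)*(K - 1))/7 = 2 + ((-3 + K + r)*(-1 + K))/7 = 2 + ((-1 + K)*(-3 + K + r))/7 = 2 + (-1 + K)*(-3 + K + r)/7)
o*p(-4, 0) + G*y = -3*(17/7 - 4/7*0 - ⅐*(-4) + (⅐)*0² + (⅐)*0*(-4)) + 376*(-61/264) = -3*(17/7 + 0 + 4/7 + (⅐)*0 + 0) - 2867/33 = -3*(17/7 + 0 + 4/7 + 0 + 0) - 2867/33 = -3*3 - 2867/33 = -9 - 2867/33 = -3164/33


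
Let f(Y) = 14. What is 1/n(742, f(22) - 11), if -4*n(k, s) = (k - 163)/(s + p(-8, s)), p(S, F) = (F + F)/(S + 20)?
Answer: -14/579 ≈ -0.024180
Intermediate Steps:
p(S, F) = 2*F/(20 + S) (p(S, F) = (2*F)/(20 + S) = 2*F/(20 + S))
n(k, s) = -3*(-163 + k)/(14*s) (n(k, s) = -(k - 163)/(4*(s + 2*s/(20 - 8))) = -(-163 + k)/(4*(s + 2*s/12)) = -(-163 + k)/(4*(s + 2*s*(1/12))) = -(-163 + k)/(4*(s + s/6)) = -(-163 + k)/(4*(7*s/6)) = -(-163 + k)*6/(7*s)/4 = -3*(-163 + k)/(14*s))
1/n(742, f(22) - 11) = 1/(3*(163 - 1*742)/(14*(14 - 11))) = 1/((3/14)*(163 - 742)/3) = 1/((3/14)*(⅓)*(-579)) = 1/(-579/14) = -14/579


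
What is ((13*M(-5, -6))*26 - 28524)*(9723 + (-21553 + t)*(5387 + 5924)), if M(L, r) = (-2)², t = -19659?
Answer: 12665934586948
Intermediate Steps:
M(L, r) = 4
((13*M(-5, -6))*26 - 28524)*(9723 + (-21553 + t)*(5387 + 5924)) = ((13*4)*26 - 28524)*(9723 + (-21553 - 19659)*(5387 + 5924)) = (52*26 - 28524)*(9723 - 41212*11311) = (1352 - 28524)*(9723 - 466148932) = -27172*(-466139209) = 12665934586948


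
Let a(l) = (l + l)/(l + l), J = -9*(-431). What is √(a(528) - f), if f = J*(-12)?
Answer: √46549 ≈ 215.75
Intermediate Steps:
J = 3879
f = -46548 (f = 3879*(-12) = -46548)
a(l) = 1 (a(l) = (2*l)/((2*l)) = (2*l)*(1/(2*l)) = 1)
√(a(528) - f) = √(1 - 1*(-46548)) = √(1 + 46548) = √46549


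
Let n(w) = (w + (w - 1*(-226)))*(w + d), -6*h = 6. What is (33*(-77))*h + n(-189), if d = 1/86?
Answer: 1344491/43 ≈ 31267.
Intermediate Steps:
h = -1 (h = -1/6*6 = -1)
d = 1/86 ≈ 0.011628
n(w) = (226 + 2*w)*(1/86 + w) (n(w) = (w + (w - 1*(-226)))*(w + 1/86) = (w + (w + 226))*(1/86 + w) = (w + (226 + w))*(1/86 + w) = (226 + 2*w)*(1/86 + w))
(33*(-77))*h + n(-189) = (33*(-77))*(-1) + (113/43 + 2*(-189)**2 + (9719/43)*(-189)) = -2541*(-1) + (113/43 + 2*35721 - 1836891/43) = 2541 + (113/43 + 71442 - 1836891/43) = 2541 + 1235228/43 = 1344491/43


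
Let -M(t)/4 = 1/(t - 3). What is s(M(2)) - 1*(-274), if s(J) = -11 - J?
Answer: 259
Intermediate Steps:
M(t) = -4/(-3 + t) (M(t) = -4/(t - 3) = -4/(-3 + t))
s(M(2)) - 1*(-274) = (-11 - (-4)/(-3 + 2)) - 1*(-274) = (-11 - (-4)/(-1)) + 274 = (-11 - (-4)*(-1)) + 274 = (-11 - 1*4) + 274 = (-11 - 4) + 274 = -15 + 274 = 259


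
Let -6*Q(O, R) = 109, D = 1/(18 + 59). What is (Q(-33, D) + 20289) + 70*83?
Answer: 156485/6 ≈ 26081.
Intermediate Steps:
D = 1/77 ≈ 0.012987
Q(O, R) = -109/6 (Q(O, R) = -⅙*109 = -109/6)
(Q(-33, D) + 20289) + 70*83 = (-109/6 + 20289) + 70*83 = 121625/6 + 5810 = 156485/6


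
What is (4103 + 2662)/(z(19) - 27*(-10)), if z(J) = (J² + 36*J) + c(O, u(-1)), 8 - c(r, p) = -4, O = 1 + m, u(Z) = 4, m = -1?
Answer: 6765/1327 ≈ 5.0980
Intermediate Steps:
O = 0 (O = 1 - 1 = 0)
c(r, p) = 12 (c(r, p) = 8 - 1*(-4) = 8 + 4 = 12)
z(J) = 12 + J² + 36*J (z(J) = (J² + 36*J) + 12 = 12 + J² + 36*J)
(4103 + 2662)/(z(19) - 27*(-10)) = (4103 + 2662)/((12 + 19² + 36*19) - 27*(-10)) = 6765/((12 + 361 + 684) + 270) = 6765/(1057 + 270) = 6765/1327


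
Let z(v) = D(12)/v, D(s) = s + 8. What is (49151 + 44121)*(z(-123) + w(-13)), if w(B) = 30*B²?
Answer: 58163486480/123 ≈ 4.7287e+8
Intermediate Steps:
D(s) = 8 + s
z(v) = 20/v (z(v) = (8 + 12)/v = 20/v)
(49151 + 44121)*(z(-123) + w(-13)) = (49151 + 44121)*(20/(-123) + 30*(-13)²) = 93272*(20*(-1/123) + 30*169) = 93272*(-20/123 + 5070) = 93272*(623590/123) = 58163486480/123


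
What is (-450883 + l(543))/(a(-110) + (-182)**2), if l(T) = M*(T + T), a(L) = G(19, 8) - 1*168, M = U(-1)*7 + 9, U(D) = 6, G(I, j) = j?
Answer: -395497/32964 ≈ -11.998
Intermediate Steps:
M = 51 (M = 6*7 + 9 = 42 + 9 = 51)
a(L) = -160 (a(L) = 8 - 1*168 = 8 - 168 = -160)
l(T) = 102*T (l(T) = 51*(T + T) = 51*(2*T) = 102*T)
(-450883 + l(543))/(a(-110) + (-182)**2) = (-450883 + 102*543)/(-160 + (-182)**2) = (-450883 + 55386)/(-160 + 33124) = -395497/32964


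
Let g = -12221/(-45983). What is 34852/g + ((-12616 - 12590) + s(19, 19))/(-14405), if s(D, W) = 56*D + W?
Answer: 536877693841/4094035 ≈ 1.3114e+5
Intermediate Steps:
s(D, W) = W + 56*D
g = 12221/45983 (g = -12221*(-1/45983) = 12221/45983 ≈ 0.26577)
34852/g + ((-12616 - 12590) + s(19, 19))/(-14405) = 34852/(12221/45983) + ((-12616 - 12590) + (19 + 56*19))/(-14405) = 34852*(45983/12221) + (-25206 + (19 + 1064))*(-1/14405) = 1602599516/12221 + (-25206 + 1083)*(-1/14405) = 1602599516/12221 - 24123*(-1/14405) = 1602599516/12221 + 561/335 = 536877693841/4094035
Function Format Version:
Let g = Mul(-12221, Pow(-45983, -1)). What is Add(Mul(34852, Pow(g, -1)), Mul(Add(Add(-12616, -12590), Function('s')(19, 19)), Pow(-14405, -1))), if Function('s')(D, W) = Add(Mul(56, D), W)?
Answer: Rational(536877693841, 4094035) ≈ 1.3114e+5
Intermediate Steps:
Function('s')(D, W) = Add(W, Mul(56, D))
g = Rational(12221, 45983) (g = Mul(-12221, Rational(-1, 45983)) = Rational(12221, 45983) ≈ 0.26577)
Add(Mul(34852, Pow(g, -1)), Mul(Add(Add(-12616, -12590), Function('s')(19, 19)), Pow(-14405, -1))) = Add(Mul(34852, Pow(Rational(12221, 45983), -1)), Mul(Add(Add(-12616, -12590), Add(19, Mul(56, 19))), Pow(-14405, -1))) = Add(Mul(34852, Rational(45983, 12221)), Mul(Add(-25206, Add(19, 1064)), Rational(-1, 14405))) = Add(Rational(1602599516, 12221), Mul(Add(-25206, 1083), Rational(-1, 14405))) = Add(Rational(1602599516, 12221), Mul(-24123, Rational(-1, 14405))) = Add(Rational(1602599516, 12221), Rational(561, 335)) = Rational(536877693841, 4094035)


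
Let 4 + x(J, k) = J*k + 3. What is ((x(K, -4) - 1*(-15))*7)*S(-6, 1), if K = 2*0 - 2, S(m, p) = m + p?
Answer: -770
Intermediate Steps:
K = -2 (K = 0 - 2 = -2)
x(J, k) = -1 + J*k (x(J, k) = -4 + (J*k + 3) = -4 + (3 + J*k) = -1 + J*k)
((x(K, -4) - 1*(-15))*7)*S(-6, 1) = (((-1 - 2*(-4)) - 1*(-15))*7)*(-6 + 1) = (((-1 + 8) + 15)*7)*(-5) = ((7 + 15)*7)*(-5) = (22*7)*(-5) = 154*(-5) = -770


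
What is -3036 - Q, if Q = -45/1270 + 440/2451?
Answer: -1890163645/622554 ≈ -3036.1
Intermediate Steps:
Q = 89701/622554 (Q = -45*1/1270 + 440*(1/2451) = -9/254 + 440/2451 = 89701/622554 ≈ 0.14409)
-3036 - Q = -3036 - 1*89701/622554 = -3036 - 89701/622554 = -1890163645/622554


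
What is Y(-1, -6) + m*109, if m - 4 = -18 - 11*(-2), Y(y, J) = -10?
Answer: 862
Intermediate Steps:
m = 8 (m = 4 + (-18 - 11*(-2)) = 4 + (-18 + 22) = 4 + 4 = 8)
Y(-1, -6) + m*109 = -10 + 8*109 = -10 + 872 = 862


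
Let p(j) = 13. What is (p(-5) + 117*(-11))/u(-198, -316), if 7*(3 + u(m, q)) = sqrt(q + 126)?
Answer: 187278/631 + 8918*I*sqrt(190)/631 ≈ 296.8 + 194.81*I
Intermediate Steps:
u(m, q) = -3 + sqrt(126 + q)/7 (u(m, q) = -3 + sqrt(q + 126)/7 = -3 + sqrt(126 + q)/7)
(p(-5) + 117*(-11))/u(-198, -316) = (13 + 117*(-11))/(-3 + sqrt(126 - 316)/7) = (13 - 1287)/(-3 + sqrt(-190)/7) = -1274/(-3 + (I*sqrt(190))/7) = -1274/(-3 + I*sqrt(190)/7)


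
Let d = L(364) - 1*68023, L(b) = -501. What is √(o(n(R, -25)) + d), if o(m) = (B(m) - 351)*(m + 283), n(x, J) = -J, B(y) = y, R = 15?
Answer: 2*I*√42233 ≈ 411.01*I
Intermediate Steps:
o(m) = (-351 + m)*(283 + m) (o(m) = (m - 351)*(m + 283) = (-351 + m)*(283 + m))
d = -68524 (d = -501 - 1*68023 = -501 - 68023 = -68524)
√(o(n(R, -25)) + d) = √((-99333 + (-1*(-25))² - (-68)*(-25)) - 68524) = √((-99333 + 25² - 68*25) - 68524) = √((-99333 + 625 - 1700) - 68524) = √(-100408 - 68524) = √(-168932) = 2*I*√42233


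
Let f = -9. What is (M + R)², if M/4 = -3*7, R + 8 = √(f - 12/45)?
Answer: (1380 - I*√2085)²/225 ≈ 8454.7 - 560.12*I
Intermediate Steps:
R = -8 + I*√2085/15 (R = -8 + √(-9 - 12/45) = -8 + √(-9 - 12*1/45) = -8 + √(-9 - 4/15) = -8 + √(-139/15) = -8 + I*√2085/15 ≈ -8.0 + 3.0441*I)
M = -84 (M = 4*(-3*7) = 4*(-21) = -84)
(M + R)² = (-84 + (-8 + I*√2085/15))² = (-92 + I*√2085/15)²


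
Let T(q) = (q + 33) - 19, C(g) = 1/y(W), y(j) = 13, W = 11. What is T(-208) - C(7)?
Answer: -2523/13 ≈ -194.08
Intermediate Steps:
C(g) = 1/13
T(q) = 14 + q (T(q) = (33 + q) - 19 = 14 + q)
T(-208) - C(7) = (14 - 208) - 1*1/13 = -194 - 1/13 = -2523/13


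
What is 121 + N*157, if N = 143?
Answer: 22572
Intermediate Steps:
121 + N*157 = 121 + 143*157 = 121 + 22451 = 22572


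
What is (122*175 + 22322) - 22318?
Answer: 21354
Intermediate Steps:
(122*175 + 22322) - 22318 = (21350 + 22322) - 22318 = 43672 - 22318 = 21354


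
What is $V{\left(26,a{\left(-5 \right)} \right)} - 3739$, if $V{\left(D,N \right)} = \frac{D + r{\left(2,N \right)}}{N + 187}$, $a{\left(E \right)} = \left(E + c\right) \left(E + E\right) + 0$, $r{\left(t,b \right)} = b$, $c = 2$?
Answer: $- \frac{115901}{31} \approx -3738.7$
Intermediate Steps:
$a{\left(E \right)} = 2 E \left(2 + E\right)$ ($a{\left(E \right)} = \left(E + 2\right) \left(E + E\right) + 0 = \left(2 + E\right) 2 E + 0 = 2 E \left(2 + E\right) + 0 = 2 E \left(2 + E\right)$)
$V{\left(D,N \right)} = \frac{D + N}{187 + N}$ ($V{\left(D,N \right)} = \frac{D + N}{N + 187} = \frac{D + N}{187 + N}$)
$V{\left(26,a{\left(-5 \right)} \right)} - 3739 = \frac{26 + 2 \left(-5\right) \left(2 - 5\right)}{187 + 2 \left(-5\right) \left(2 - 5\right)} - 3739 = \frac{26 + 2 \left(-5\right) \left(-3\right)}{187 + 2 \left(-5\right) \left(-3\right)} - 3739 = \frac{26 + 30}{187 + 30} - 3739 = \frac{1}{217} \cdot 56 - 3739 = \frac{8}{31} - 3739 = - \frac{115901}{31}$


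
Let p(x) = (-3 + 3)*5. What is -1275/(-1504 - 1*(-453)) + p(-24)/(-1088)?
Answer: 1275/1051 ≈ 1.2131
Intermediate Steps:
p(x) = 0 (p(x) = 0*5 = 0)
-1275/(-1504 - 1*(-453)) + p(-24)/(-1088) = -1275/(-1504 - 1*(-453)) + 0/(-1088) = -1275/(-1504 + 453) + 0*(-1/1088) = -1275/(-1051) + 0 = -1275*(-1/1051) + 0 = 1275/1051 + 0 = 1275/1051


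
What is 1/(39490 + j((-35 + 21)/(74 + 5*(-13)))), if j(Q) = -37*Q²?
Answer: 81/3191438 ≈ 2.5380e-5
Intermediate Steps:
1/(39490 + j((-35 + 21)/(74 + 5*(-13)))) = 1/(39490 - 37*(-35 + 21)²/(74 + 5*(-13))²) = 1/(39490 - 37*196/(74 - 65)²) = 1/(39490 - 37*(-14/9)²) = 1/(39490 - 37*196/81) = 1/(39490 - 7252/81) = 1/(3191438/81) = 81/3191438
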